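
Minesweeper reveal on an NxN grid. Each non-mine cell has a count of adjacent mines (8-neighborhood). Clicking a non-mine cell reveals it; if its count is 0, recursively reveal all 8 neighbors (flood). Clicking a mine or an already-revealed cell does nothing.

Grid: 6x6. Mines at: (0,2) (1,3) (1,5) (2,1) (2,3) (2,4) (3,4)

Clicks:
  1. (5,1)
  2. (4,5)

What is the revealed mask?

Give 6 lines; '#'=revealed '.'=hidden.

Click 1 (5,1) count=0: revealed 16 new [(3,0) (3,1) (3,2) (3,3) (4,0) (4,1) (4,2) (4,3) (4,4) (4,5) (5,0) (5,1) (5,2) (5,3) (5,4) (5,5)] -> total=16
Click 2 (4,5) count=1: revealed 0 new [(none)] -> total=16

Answer: ......
......
......
####..
######
######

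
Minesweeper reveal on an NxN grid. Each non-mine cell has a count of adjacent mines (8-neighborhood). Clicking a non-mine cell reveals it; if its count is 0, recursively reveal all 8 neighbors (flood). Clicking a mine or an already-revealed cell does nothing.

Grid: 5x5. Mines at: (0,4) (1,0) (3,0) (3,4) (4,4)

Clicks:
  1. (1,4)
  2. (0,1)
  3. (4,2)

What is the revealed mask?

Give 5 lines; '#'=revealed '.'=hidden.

Answer: .###.
.####
.###.
.###.
.###.

Derivation:
Click 1 (1,4) count=1: revealed 1 new [(1,4)] -> total=1
Click 2 (0,1) count=1: revealed 1 new [(0,1)] -> total=2
Click 3 (4,2) count=0: revealed 14 new [(0,2) (0,3) (1,1) (1,2) (1,3) (2,1) (2,2) (2,3) (3,1) (3,2) (3,3) (4,1) (4,2) (4,3)] -> total=16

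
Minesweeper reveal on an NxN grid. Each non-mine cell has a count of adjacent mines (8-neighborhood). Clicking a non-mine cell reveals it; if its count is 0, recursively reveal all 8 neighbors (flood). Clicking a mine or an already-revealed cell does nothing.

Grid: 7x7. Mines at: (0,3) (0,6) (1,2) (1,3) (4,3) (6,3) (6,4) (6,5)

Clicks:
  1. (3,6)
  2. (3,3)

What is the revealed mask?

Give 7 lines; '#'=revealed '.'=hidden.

Click 1 (3,6) count=0: revealed 15 new [(1,4) (1,5) (1,6) (2,4) (2,5) (2,6) (3,4) (3,5) (3,6) (4,4) (4,5) (4,6) (5,4) (5,5) (5,6)] -> total=15
Click 2 (3,3) count=1: revealed 1 new [(3,3)] -> total=16

Answer: .......
....###
....###
...####
....###
....###
.......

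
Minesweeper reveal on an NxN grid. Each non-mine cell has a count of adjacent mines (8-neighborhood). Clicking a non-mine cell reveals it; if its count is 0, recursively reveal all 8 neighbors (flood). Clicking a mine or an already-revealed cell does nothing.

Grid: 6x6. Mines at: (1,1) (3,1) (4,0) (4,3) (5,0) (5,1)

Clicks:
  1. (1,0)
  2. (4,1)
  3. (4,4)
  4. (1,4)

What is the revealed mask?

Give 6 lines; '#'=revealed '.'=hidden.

Click 1 (1,0) count=1: revealed 1 new [(1,0)] -> total=1
Click 2 (4,1) count=4: revealed 1 new [(4,1)] -> total=2
Click 3 (4,4) count=1: revealed 1 new [(4,4)] -> total=3
Click 4 (1,4) count=0: revealed 19 new [(0,2) (0,3) (0,4) (0,5) (1,2) (1,3) (1,4) (1,5) (2,2) (2,3) (2,4) (2,5) (3,2) (3,3) (3,4) (3,5) (4,5) (5,4) (5,5)] -> total=22

Answer: ..####
#.####
..####
..####
.#..##
....##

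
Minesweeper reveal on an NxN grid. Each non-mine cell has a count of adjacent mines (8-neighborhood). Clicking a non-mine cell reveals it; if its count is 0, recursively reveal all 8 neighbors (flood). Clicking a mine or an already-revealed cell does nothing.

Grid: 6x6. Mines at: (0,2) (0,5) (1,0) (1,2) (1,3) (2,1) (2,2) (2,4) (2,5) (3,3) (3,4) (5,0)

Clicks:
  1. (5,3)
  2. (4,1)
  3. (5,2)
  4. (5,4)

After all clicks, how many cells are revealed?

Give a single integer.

Click 1 (5,3) count=0: revealed 10 new [(4,1) (4,2) (4,3) (4,4) (4,5) (5,1) (5,2) (5,3) (5,4) (5,5)] -> total=10
Click 2 (4,1) count=1: revealed 0 new [(none)] -> total=10
Click 3 (5,2) count=0: revealed 0 new [(none)] -> total=10
Click 4 (5,4) count=0: revealed 0 new [(none)] -> total=10

Answer: 10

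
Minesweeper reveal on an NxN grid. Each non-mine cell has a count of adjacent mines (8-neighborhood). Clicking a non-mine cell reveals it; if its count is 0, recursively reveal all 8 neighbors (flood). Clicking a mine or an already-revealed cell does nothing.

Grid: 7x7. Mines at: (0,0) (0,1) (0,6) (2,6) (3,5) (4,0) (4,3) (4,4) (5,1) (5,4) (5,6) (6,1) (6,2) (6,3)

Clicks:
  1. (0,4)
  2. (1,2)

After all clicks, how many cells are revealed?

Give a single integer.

Click 1 (0,4) count=0: revealed 21 new [(0,2) (0,3) (0,4) (0,5) (1,0) (1,1) (1,2) (1,3) (1,4) (1,5) (2,0) (2,1) (2,2) (2,3) (2,4) (2,5) (3,0) (3,1) (3,2) (3,3) (3,4)] -> total=21
Click 2 (1,2) count=1: revealed 0 new [(none)] -> total=21

Answer: 21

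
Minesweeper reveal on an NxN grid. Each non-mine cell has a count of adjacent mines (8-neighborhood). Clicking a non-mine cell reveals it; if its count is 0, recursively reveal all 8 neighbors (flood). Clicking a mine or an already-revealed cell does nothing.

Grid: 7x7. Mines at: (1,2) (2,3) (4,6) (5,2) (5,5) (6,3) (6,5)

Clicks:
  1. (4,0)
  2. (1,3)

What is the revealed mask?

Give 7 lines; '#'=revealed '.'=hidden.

Click 1 (4,0) count=0: revealed 17 new [(0,0) (0,1) (1,0) (1,1) (2,0) (2,1) (2,2) (3,0) (3,1) (3,2) (4,0) (4,1) (4,2) (5,0) (5,1) (6,0) (6,1)] -> total=17
Click 2 (1,3) count=2: revealed 1 new [(1,3)] -> total=18

Answer: ##.....
##.#...
###....
###....
###....
##.....
##.....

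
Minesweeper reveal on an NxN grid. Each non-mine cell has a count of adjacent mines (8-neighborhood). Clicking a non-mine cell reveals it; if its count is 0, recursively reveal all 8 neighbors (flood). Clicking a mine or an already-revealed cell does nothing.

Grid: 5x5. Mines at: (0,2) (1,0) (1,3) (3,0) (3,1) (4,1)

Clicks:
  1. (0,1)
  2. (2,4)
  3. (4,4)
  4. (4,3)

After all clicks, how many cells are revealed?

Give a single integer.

Answer: 10

Derivation:
Click 1 (0,1) count=2: revealed 1 new [(0,1)] -> total=1
Click 2 (2,4) count=1: revealed 1 new [(2,4)] -> total=2
Click 3 (4,4) count=0: revealed 8 new [(2,2) (2,3) (3,2) (3,3) (3,4) (4,2) (4,3) (4,4)] -> total=10
Click 4 (4,3) count=0: revealed 0 new [(none)] -> total=10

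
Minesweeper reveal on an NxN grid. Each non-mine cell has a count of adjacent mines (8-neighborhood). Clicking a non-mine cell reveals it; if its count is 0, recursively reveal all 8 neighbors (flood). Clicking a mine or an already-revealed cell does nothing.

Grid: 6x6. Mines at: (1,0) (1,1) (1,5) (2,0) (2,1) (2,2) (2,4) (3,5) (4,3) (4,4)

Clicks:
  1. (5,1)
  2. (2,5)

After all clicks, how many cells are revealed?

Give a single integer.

Answer: 10

Derivation:
Click 1 (5,1) count=0: revealed 9 new [(3,0) (3,1) (3,2) (4,0) (4,1) (4,2) (5,0) (5,1) (5,2)] -> total=9
Click 2 (2,5) count=3: revealed 1 new [(2,5)] -> total=10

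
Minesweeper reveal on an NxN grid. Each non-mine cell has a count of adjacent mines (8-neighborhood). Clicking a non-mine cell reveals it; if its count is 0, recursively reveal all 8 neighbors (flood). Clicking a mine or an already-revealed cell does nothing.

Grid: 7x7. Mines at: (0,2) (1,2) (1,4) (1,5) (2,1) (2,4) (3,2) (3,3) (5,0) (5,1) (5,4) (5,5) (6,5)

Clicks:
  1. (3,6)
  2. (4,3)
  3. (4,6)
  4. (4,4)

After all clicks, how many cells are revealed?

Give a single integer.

Answer: 8

Derivation:
Click 1 (3,6) count=0: revealed 6 new [(2,5) (2,6) (3,5) (3,6) (4,5) (4,6)] -> total=6
Click 2 (4,3) count=3: revealed 1 new [(4,3)] -> total=7
Click 3 (4,6) count=1: revealed 0 new [(none)] -> total=7
Click 4 (4,4) count=3: revealed 1 new [(4,4)] -> total=8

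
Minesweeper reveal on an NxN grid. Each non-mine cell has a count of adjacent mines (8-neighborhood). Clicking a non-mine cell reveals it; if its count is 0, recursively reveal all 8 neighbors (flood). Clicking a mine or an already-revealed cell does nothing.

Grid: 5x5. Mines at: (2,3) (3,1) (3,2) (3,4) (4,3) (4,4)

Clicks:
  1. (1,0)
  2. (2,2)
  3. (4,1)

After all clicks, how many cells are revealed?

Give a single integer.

Click 1 (1,0) count=0: revealed 13 new [(0,0) (0,1) (0,2) (0,3) (0,4) (1,0) (1,1) (1,2) (1,3) (1,4) (2,0) (2,1) (2,2)] -> total=13
Click 2 (2,2) count=3: revealed 0 new [(none)] -> total=13
Click 3 (4,1) count=2: revealed 1 new [(4,1)] -> total=14

Answer: 14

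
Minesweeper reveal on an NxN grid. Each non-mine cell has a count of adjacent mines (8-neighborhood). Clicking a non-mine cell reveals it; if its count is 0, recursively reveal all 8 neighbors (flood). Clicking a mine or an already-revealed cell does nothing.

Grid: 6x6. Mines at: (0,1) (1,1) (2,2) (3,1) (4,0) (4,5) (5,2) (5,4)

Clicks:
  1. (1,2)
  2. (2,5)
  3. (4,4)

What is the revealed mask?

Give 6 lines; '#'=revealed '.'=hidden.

Click 1 (1,2) count=3: revealed 1 new [(1,2)] -> total=1
Click 2 (2,5) count=0: revealed 13 new [(0,2) (0,3) (0,4) (0,5) (1,3) (1,4) (1,5) (2,3) (2,4) (2,5) (3,3) (3,4) (3,5)] -> total=14
Click 3 (4,4) count=2: revealed 1 new [(4,4)] -> total=15

Answer: ..####
..####
...###
...###
....#.
......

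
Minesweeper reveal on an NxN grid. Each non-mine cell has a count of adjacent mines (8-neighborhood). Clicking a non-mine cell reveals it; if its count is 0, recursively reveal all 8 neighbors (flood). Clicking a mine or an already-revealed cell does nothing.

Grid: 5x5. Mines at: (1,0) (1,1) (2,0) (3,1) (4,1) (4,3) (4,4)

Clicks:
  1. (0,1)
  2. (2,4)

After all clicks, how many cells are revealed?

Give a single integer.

Click 1 (0,1) count=2: revealed 1 new [(0,1)] -> total=1
Click 2 (2,4) count=0: revealed 12 new [(0,2) (0,3) (0,4) (1,2) (1,3) (1,4) (2,2) (2,3) (2,4) (3,2) (3,3) (3,4)] -> total=13

Answer: 13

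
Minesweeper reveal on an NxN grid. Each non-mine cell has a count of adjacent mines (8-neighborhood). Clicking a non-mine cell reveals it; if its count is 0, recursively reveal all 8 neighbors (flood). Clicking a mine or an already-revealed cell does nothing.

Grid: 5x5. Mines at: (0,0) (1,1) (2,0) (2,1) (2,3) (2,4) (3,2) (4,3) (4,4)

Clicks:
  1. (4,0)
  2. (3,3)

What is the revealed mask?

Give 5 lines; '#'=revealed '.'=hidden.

Answer: .....
.....
.....
##.#.
##...

Derivation:
Click 1 (4,0) count=0: revealed 4 new [(3,0) (3,1) (4,0) (4,1)] -> total=4
Click 2 (3,3) count=5: revealed 1 new [(3,3)] -> total=5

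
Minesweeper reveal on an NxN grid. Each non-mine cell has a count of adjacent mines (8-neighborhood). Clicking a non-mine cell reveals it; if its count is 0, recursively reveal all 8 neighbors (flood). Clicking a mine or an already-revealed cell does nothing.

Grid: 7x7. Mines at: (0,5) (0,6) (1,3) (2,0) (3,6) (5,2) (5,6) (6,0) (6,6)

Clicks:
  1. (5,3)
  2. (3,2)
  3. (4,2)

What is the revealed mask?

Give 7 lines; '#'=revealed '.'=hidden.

Click 1 (5,3) count=1: revealed 1 new [(5,3)] -> total=1
Click 2 (3,2) count=0: revealed 20 new [(2,1) (2,2) (2,3) (2,4) (2,5) (3,1) (3,2) (3,3) (3,4) (3,5) (4,1) (4,2) (4,3) (4,4) (4,5) (5,4) (5,5) (6,3) (6,4) (6,5)] -> total=21
Click 3 (4,2) count=1: revealed 0 new [(none)] -> total=21

Answer: .......
.......
.#####.
.#####.
.#####.
...###.
...###.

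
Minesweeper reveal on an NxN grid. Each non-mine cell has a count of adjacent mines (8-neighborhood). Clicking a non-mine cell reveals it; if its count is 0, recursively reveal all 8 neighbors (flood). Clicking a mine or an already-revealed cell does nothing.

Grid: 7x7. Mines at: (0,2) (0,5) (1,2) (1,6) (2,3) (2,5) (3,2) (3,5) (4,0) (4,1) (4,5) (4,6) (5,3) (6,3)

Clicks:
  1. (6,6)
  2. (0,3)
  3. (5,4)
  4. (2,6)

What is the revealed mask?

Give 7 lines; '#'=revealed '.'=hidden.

Answer: ...#...
.......
......#
.......
.......
....###
....###

Derivation:
Click 1 (6,6) count=0: revealed 6 new [(5,4) (5,5) (5,6) (6,4) (6,5) (6,6)] -> total=6
Click 2 (0,3) count=2: revealed 1 new [(0,3)] -> total=7
Click 3 (5,4) count=3: revealed 0 new [(none)] -> total=7
Click 4 (2,6) count=3: revealed 1 new [(2,6)] -> total=8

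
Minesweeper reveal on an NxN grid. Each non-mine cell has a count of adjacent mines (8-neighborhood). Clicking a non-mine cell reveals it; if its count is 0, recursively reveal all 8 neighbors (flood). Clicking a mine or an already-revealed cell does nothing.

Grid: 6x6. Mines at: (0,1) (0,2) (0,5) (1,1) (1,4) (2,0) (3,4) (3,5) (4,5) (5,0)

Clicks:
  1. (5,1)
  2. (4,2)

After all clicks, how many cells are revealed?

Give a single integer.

Answer: 14

Derivation:
Click 1 (5,1) count=1: revealed 1 new [(5,1)] -> total=1
Click 2 (4,2) count=0: revealed 13 new [(2,1) (2,2) (2,3) (3,1) (3,2) (3,3) (4,1) (4,2) (4,3) (4,4) (5,2) (5,3) (5,4)] -> total=14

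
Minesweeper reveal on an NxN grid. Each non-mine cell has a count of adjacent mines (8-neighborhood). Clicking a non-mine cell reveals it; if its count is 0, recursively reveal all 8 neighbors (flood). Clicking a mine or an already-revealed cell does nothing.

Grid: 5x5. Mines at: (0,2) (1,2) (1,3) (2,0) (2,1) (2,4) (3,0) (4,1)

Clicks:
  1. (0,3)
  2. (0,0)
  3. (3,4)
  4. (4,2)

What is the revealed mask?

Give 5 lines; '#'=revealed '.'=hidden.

Click 1 (0,3) count=3: revealed 1 new [(0,3)] -> total=1
Click 2 (0,0) count=0: revealed 4 new [(0,0) (0,1) (1,0) (1,1)] -> total=5
Click 3 (3,4) count=1: revealed 1 new [(3,4)] -> total=6
Click 4 (4,2) count=1: revealed 1 new [(4,2)] -> total=7

Answer: ##.#.
##...
.....
....#
..#..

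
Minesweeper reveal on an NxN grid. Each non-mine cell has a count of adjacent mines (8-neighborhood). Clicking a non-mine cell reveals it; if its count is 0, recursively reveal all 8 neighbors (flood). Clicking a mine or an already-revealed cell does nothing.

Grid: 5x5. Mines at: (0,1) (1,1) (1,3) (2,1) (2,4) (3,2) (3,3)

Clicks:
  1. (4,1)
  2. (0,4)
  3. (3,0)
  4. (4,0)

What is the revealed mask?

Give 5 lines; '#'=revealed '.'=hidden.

Click 1 (4,1) count=1: revealed 1 new [(4,1)] -> total=1
Click 2 (0,4) count=1: revealed 1 new [(0,4)] -> total=2
Click 3 (3,0) count=1: revealed 1 new [(3,0)] -> total=3
Click 4 (4,0) count=0: revealed 2 new [(3,1) (4,0)] -> total=5

Answer: ....#
.....
.....
##...
##...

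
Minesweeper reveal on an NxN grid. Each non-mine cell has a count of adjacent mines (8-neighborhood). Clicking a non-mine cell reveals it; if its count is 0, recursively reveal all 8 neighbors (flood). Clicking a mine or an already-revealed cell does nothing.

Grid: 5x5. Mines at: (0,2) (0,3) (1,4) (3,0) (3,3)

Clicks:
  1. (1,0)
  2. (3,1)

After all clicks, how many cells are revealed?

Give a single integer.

Answer: 7

Derivation:
Click 1 (1,0) count=0: revealed 6 new [(0,0) (0,1) (1,0) (1,1) (2,0) (2,1)] -> total=6
Click 2 (3,1) count=1: revealed 1 new [(3,1)] -> total=7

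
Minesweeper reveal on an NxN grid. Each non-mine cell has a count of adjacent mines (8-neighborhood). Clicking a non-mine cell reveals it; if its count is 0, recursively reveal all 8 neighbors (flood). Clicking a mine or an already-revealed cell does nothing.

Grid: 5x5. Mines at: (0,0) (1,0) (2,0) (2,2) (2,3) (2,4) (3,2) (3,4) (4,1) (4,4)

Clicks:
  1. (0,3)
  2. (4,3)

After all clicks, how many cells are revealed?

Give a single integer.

Click 1 (0,3) count=0: revealed 8 new [(0,1) (0,2) (0,3) (0,4) (1,1) (1,2) (1,3) (1,4)] -> total=8
Click 2 (4,3) count=3: revealed 1 new [(4,3)] -> total=9

Answer: 9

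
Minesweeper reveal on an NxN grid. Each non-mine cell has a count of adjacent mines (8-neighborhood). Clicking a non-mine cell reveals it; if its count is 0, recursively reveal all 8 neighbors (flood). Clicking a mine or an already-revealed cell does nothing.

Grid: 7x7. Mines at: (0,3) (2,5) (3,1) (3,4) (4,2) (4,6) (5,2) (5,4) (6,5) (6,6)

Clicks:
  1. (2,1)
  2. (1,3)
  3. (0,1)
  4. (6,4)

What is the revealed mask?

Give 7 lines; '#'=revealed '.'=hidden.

Answer: ###....
####...
###....
.......
.......
.......
....#..

Derivation:
Click 1 (2,1) count=1: revealed 1 new [(2,1)] -> total=1
Click 2 (1,3) count=1: revealed 1 new [(1,3)] -> total=2
Click 3 (0,1) count=0: revealed 8 new [(0,0) (0,1) (0,2) (1,0) (1,1) (1,2) (2,0) (2,2)] -> total=10
Click 4 (6,4) count=2: revealed 1 new [(6,4)] -> total=11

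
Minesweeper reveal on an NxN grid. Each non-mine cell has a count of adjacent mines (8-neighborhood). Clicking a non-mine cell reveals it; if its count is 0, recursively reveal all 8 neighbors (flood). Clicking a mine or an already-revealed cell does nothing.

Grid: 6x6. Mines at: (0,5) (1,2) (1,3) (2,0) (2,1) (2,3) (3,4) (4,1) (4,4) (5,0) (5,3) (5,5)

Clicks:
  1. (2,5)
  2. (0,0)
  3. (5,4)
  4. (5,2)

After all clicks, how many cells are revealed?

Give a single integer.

Click 1 (2,5) count=1: revealed 1 new [(2,5)] -> total=1
Click 2 (0,0) count=0: revealed 4 new [(0,0) (0,1) (1,0) (1,1)] -> total=5
Click 3 (5,4) count=3: revealed 1 new [(5,4)] -> total=6
Click 4 (5,2) count=2: revealed 1 new [(5,2)] -> total=7

Answer: 7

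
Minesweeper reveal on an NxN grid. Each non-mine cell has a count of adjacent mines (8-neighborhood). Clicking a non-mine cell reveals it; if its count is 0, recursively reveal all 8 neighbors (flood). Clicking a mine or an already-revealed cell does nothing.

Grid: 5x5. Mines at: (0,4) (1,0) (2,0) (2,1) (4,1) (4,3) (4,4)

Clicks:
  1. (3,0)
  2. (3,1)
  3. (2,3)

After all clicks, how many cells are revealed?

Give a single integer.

Answer: 11

Derivation:
Click 1 (3,0) count=3: revealed 1 new [(3,0)] -> total=1
Click 2 (3,1) count=3: revealed 1 new [(3,1)] -> total=2
Click 3 (2,3) count=0: revealed 9 new [(1,2) (1,3) (1,4) (2,2) (2,3) (2,4) (3,2) (3,3) (3,4)] -> total=11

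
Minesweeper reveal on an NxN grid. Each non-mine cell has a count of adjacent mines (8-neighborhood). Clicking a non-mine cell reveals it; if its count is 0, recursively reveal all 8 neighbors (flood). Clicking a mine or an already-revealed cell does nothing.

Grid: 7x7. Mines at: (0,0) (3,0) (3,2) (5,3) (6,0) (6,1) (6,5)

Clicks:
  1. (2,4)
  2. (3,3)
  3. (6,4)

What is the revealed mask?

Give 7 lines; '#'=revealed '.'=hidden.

Click 1 (2,4) count=0: revealed 29 new [(0,1) (0,2) (0,3) (0,4) (0,5) (0,6) (1,1) (1,2) (1,3) (1,4) (1,5) (1,6) (2,1) (2,2) (2,3) (2,4) (2,5) (2,6) (3,3) (3,4) (3,5) (3,6) (4,3) (4,4) (4,5) (4,6) (5,4) (5,5) (5,6)] -> total=29
Click 2 (3,3) count=1: revealed 0 new [(none)] -> total=29
Click 3 (6,4) count=2: revealed 1 new [(6,4)] -> total=30

Answer: .######
.######
.######
...####
...####
....###
....#..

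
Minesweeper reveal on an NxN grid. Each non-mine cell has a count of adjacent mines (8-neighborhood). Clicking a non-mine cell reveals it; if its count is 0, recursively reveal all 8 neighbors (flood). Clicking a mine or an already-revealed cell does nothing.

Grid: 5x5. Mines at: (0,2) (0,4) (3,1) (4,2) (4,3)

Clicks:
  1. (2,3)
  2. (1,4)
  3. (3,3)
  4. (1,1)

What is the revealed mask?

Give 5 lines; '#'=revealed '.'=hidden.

Click 1 (2,3) count=0: revealed 9 new [(1,2) (1,3) (1,4) (2,2) (2,3) (2,4) (3,2) (3,3) (3,4)] -> total=9
Click 2 (1,4) count=1: revealed 0 new [(none)] -> total=9
Click 3 (3,3) count=2: revealed 0 new [(none)] -> total=9
Click 4 (1,1) count=1: revealed 1 new [(1,1)] -> total=10

Answer: .....
.####
..###
..###
.....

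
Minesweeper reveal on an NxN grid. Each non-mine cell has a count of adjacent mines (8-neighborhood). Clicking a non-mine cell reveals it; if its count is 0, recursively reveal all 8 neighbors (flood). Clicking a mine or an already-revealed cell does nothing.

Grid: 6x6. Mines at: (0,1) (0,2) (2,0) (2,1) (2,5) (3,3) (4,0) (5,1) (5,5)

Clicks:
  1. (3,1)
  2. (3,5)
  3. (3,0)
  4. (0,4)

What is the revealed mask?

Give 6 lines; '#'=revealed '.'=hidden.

Click 1 (3,1) count=3: revealed 1 new [(3,1)] -> total=1
Click 2 (3,5) count=1: revealed 1 new [(3,5)] -> total=2
Click 3 (3,0) count=3: revealed 1 new [(3,0)] -> total=3
Click 4 (0,4) count=0: revealed 6 new [(0,3) (0,4) (0,5) (1,3) (1,4) (1,5)] -> total=9

Answer: ...###
...###
......
##...#
......
......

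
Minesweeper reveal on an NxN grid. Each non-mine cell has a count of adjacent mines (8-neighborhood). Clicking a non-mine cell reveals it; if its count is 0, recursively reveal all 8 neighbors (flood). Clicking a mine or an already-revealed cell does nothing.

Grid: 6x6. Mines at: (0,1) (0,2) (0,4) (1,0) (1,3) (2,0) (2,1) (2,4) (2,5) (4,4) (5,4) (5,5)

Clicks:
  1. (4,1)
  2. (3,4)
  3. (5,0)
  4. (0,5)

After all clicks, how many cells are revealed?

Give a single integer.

Click 1 (4,1) count=0: revealed 12 new [(3,0) (3,1) (3,2) (3,3) (4,0) (4,1) (4,2) (4,3) (5,0) (5,1) (5,2) (5,3)] -> total=12
Click 2 (3,4) count=3: revealed 1 new [(3,4)] -> total=13
Click 3 (5,0) count=0: revealed 0 new [(none)] -> total=13
Click 4 (0,5) count=1: revealed 1 new [(0,5)] -> total=14

Answer: 14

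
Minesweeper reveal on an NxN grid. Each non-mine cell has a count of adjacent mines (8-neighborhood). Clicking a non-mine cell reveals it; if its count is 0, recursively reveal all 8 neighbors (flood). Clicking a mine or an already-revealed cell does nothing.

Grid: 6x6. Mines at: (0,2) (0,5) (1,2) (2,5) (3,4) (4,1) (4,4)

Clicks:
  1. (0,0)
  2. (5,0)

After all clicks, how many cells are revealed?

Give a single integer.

Answer: 9

Derivation:
Click 1 (0,0) count=0: revealed 8 new [(0,0) (0,1) (1,0) (1,1) (2,0) (2,1) (3,0) (3,1)] -> total=8
Click 2 (5,0) count=1: revealed 1 new [(5,0)] -> total=9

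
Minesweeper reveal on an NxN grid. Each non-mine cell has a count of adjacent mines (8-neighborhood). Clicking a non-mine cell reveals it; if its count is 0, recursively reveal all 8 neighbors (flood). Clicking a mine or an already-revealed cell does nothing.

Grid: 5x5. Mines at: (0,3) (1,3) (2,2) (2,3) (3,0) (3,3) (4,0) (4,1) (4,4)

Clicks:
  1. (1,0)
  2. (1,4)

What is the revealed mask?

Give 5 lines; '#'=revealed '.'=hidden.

Click 1 (1,0) count=0: revealed 8 new [(0,0) (0,1) (0,2) (1,0) (1,1) (1,2) (2,0) (2,1)] -> total=8
Click 2 (1,4) count=3: revealed 1 new [(1,4)] -> total=9

Answer: ###..
###.#
##...
.....
.....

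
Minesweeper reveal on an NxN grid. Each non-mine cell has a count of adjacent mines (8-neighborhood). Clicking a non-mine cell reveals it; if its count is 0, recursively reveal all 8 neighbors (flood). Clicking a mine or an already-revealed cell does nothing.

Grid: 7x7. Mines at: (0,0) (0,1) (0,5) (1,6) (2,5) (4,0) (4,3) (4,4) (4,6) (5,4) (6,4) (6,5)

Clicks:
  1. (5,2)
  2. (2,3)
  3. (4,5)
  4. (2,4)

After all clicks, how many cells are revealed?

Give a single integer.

Click 1 (5,2) count=1: revealed 1 new [(5,2)] -> total=1
Click 2 (2,3) count=0: revealed 18 new [(0,2) (0,3) (0,4) (1,0) (1,1) (1,2) (1,3) (1,4) (2,0) (2,1) (2,2) (2,3) (2,4) (3,0) (3,1) (3,2) (3,3) (3,4)] -> total=19
Click 3 (4,5) count=3: revealed 1 new [(4,5)] -> total=20
Click 4 (2,4) count=1: revealed 0 new [(none)] -> total=20

Answer: 20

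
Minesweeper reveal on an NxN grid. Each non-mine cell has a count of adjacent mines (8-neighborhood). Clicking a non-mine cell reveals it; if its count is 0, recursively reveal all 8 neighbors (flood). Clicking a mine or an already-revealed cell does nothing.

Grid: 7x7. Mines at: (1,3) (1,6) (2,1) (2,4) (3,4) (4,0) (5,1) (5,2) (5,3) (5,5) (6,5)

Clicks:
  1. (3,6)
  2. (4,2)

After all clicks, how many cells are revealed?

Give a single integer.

Answer: 7

Derivation:
Click 1 (3,6) count=0: revealed 6 new [(2,5) (2,6) (3,5) (3,6) (4,5) (4,6)] -> total=6
Click 2 (4,2) count=3: revealed 1 new [(4,2)] -> total=7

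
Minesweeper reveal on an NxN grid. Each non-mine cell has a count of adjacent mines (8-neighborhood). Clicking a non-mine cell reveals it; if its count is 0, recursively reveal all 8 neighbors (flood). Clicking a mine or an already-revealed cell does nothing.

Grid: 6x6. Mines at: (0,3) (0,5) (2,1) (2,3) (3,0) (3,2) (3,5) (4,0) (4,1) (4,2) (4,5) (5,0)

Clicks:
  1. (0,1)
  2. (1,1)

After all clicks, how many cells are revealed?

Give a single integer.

Click 1 (0,1) count=0: revealed 6 new [(0,0) (0,1) (0,2) (1,0) (1,1) (1,2)] -> total=6
Click 2 (1,1) count=1: revealed 0 new [(none)] -> total=6

Answer: 6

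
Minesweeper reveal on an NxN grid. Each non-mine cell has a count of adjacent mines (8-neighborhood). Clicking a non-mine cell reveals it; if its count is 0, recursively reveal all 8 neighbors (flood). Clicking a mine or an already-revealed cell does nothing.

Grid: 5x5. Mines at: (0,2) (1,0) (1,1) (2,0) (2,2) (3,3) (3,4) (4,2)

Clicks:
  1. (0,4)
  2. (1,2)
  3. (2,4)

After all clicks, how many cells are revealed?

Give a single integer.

Click 1 (0,4) count=0: revealed 6 new [(0,3) (0,4) (1,3) (1,4) (2,3) (2,4)] -> total=6
Click 2 (1,2) count=3: revealed 1 new [(1,2)] -> total=7
Click 3 (2,4) count=2: revealed 0 new [(none)] -> total=7

Answer: 7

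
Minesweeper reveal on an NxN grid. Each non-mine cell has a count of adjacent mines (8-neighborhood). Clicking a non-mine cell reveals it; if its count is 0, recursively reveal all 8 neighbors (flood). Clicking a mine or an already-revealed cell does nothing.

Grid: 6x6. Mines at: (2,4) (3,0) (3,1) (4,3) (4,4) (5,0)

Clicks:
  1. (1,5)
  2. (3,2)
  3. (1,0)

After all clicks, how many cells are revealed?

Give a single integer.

Answer: 17

Derivation:
Click 1 (1,5) count=1: revealed 1 new [(1,5)] -> total=1
Click 2 (3,2) count=2: revealed 1 new [(3,2)] -> total=2
Click 3 (1,0) count=0: revealed 15 new [(0,0) (0,1) (0,2) (0,3) (0,4) (0,5) (1,0) (1,1) (1,2) (1,3) (1,4) (2,0) (2,1) (2,2) (2,3)] -> total=17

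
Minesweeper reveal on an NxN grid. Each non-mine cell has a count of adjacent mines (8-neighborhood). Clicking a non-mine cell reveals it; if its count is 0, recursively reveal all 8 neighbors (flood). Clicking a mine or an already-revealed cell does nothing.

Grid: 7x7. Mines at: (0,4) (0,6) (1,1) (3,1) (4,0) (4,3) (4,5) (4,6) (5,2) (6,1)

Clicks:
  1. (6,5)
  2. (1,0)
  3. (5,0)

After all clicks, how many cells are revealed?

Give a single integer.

Answer: 10

Derivation:
Click 1 (6,5) count=0: revealed 8 new [(5,3) (5,4) (5,5) (5,6) (6,3) (6,4) (6,5) (6,6)] -> total=8
Click 2 (1,0) count=1: revealed 1 new [(1,0)] -> total=9
Click 3 (5,0) count=2: revealed 1 new [(5,0)] -> total=10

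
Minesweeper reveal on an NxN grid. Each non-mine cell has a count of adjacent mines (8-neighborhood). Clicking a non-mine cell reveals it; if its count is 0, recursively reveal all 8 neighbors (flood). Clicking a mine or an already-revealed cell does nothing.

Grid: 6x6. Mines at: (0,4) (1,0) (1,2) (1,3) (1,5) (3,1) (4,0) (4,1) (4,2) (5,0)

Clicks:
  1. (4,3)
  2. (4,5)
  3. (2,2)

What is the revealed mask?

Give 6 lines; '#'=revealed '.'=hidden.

Answer: ......
......
..####
...###
...###
...###

Derivation:
Click 1 (4,3) count=1: revealed 1 new [(4,3)] -> total=1
Click 2 (4,5) count=0: revealed 11 new [(2,3) (2,4) (2,5) (3,3) (3,4) (3,5) (4,4) (4,5) (5,3) (5,4) (5,5)] -> total=12
Click 3 (2,2) count=3: revealed 1 new [(2,2)] -> total=13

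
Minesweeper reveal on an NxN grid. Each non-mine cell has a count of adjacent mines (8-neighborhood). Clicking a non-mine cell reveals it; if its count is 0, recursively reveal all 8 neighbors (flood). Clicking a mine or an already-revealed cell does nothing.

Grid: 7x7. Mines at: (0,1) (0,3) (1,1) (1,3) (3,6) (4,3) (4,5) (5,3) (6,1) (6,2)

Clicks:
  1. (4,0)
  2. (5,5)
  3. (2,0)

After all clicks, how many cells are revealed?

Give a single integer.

Answer: 13

Derivation:
Click 1 (4,0) count=0: revealed 12 new [(2,0) (2,1) (2,2) (3,0) (3,1) (3,2) (4,0) (4,1) (4,2) (5,0) (5,1) (5,2)] -> total=12
Click 2 (5,5) count=1: revealed 1 new [(5,5)] -> total=13
Click 3 (2,0) count=1: revealed 0 new [(none)] -> total=13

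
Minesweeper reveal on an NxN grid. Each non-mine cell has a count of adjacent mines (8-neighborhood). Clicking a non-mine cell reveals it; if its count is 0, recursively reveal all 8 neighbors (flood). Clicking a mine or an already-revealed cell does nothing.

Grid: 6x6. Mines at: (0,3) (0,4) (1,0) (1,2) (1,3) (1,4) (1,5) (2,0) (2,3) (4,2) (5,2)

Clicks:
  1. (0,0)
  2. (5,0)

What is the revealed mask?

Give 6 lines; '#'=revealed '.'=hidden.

Click 1 (0,0) count=1: revealed 1 new [(0,0)] -> total=1
Click 2 (5,0) count=0: revealed 6 new [(3,0) (3,1) (4,0) (4,1) (5,0) (5,1)] -> total=7

Answer: #.....
......
......
##....
##....
##....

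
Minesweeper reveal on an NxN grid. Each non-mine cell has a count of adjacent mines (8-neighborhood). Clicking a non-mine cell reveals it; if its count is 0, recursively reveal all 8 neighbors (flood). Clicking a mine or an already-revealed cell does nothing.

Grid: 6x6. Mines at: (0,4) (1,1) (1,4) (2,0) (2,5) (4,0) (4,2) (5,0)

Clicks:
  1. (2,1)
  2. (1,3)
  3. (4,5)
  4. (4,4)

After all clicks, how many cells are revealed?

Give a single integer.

Answer: 11

Derivation:
Click 1 (2,1) count=2: revealed 1 new [(2,1)] -> total=1
Click 2 (1,3) count=2: revealed 1 new [(1,3)] -> total=2
Click 3 (4,5) count=0: revealed 9 new [(3,3) (3,4) (3,5) (4,3) (4,4) (4,5) (5,3) (5,4) (5,5)] -> total=11
Click 4 (4,4) count=0: revealed 0 new [(none)] -> total=11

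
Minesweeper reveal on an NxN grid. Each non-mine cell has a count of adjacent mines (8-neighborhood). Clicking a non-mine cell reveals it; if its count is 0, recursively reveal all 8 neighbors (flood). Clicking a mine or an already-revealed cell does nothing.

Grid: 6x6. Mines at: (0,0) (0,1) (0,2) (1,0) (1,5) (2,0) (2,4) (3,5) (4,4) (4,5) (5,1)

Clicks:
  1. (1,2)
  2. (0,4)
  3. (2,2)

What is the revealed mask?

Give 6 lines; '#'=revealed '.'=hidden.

Answer: ....#.
.###..
.###..
.###..
.###..
......

Derivation:
Click 1 (1,2) count=2: revealed 1 new [(1,2)] -> total=1
Click 2 (0,4) count=1: revealed 1 new [(0,4)] -> total=2
Click 3 (2,2) count=0: revealed 11 new [(1,1) (1,3) (2,1) (2,2) (2,3) (3,1) (3,2) (3,3) (4,1) (4,2) (4,3)] -> total=13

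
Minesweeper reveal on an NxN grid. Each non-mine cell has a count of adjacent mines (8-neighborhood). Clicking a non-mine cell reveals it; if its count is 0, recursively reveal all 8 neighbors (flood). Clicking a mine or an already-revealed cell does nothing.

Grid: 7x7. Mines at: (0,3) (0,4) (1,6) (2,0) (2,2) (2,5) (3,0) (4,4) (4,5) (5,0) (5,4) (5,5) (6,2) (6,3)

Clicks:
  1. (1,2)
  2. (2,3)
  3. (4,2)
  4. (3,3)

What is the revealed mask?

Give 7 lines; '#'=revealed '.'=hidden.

Click 1 (1,2) count=2: revealed 1 new [(1,2)] -> total=1
Click 2 (2,3) count=1: revealed 1 new [(2,3)] -> total=2
Click 3 (4,2) count=0: revealed 9 new [(3,1) (3,2) (3,3) (4,1) (4,2) (4,3) (5,1) (5,2) (5,3)] -> total=11
Click 4 (3,3) count=2: revealed 0 new [(none)] -> total=11

Answer: .......
..#....
...#...
.###...
.###...
.###...
.......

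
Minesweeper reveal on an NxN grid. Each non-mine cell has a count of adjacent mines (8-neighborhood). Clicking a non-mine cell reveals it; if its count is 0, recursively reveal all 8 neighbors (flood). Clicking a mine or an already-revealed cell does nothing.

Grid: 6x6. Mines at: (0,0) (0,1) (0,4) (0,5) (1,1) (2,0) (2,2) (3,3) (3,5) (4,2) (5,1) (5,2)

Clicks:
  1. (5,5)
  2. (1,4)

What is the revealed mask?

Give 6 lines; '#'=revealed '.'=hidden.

Click 1 (5,5) count=0: revealed 6 new [(4,3) (4,4) (4,5) (5,3) (5,4) (5,5)] -> total=6
Click 2 (1,4) count=2: revealed 1 new [(1,4)] -> total=7

Answer: ......
....#.
......
......
...###
...###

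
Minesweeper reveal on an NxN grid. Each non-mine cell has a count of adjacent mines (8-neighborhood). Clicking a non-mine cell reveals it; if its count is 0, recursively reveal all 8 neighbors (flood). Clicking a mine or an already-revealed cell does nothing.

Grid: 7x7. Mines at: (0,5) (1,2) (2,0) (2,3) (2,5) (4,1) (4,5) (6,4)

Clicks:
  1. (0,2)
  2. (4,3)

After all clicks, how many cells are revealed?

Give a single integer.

Click 1 (0,2) count=1: revealed 1 new [(0,2)] -> total=1
Click 2 (4,3) count=0: revealed 9 new [(3,2) (3,3) (3,4) (4,2) (4,3) (4,4) (5,2) (5,3) (5,4)] -> total=10

Answer: 10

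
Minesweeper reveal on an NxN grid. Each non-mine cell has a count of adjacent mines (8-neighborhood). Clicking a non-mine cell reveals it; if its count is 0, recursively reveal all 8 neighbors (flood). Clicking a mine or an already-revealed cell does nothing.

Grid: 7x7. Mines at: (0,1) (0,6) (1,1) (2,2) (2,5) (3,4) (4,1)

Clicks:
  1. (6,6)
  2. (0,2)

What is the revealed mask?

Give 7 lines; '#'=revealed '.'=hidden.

Click 1 (6,6) count=0: revealed 21 new [(3,5) (3,6) (4,2) (4,3) (4,4) (4,5) (4,6) (5,0) (5,1) (5,2) (5,3) (5,4) (5,5) (5,6) (6,0) (6,1) (6,2) (6,3) (6,4) (6,5) (6,6)] -> total=21
Click 2 (0,2) count=2: revealed 1 new [(0,2)] -> total=22

Answer: ..#....
.......
.......
.....##
..#####
#######
#######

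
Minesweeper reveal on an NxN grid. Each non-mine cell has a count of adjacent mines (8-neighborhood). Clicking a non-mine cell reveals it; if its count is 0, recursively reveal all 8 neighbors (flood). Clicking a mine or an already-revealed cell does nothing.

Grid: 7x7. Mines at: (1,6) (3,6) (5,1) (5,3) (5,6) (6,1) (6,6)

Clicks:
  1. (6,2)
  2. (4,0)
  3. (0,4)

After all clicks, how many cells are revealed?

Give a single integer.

Click 1 (6,2) count=3: revealed 1 new [(6,2)] -> total=1
Click 2 (4,0) count=1: revealed 1 new [(4,0)] -> total=2
Click 3 (0,4) count=0: revealed 29 new [(0,0) (0,1) (0,2) (0,3) (0,4) (0,5) (1,0) (1,1) (1,2) (1,3) (1,4) (1,5) (2,0) (2,1) (2,2) (2,3) (2,4) (2,5) (3,0) (3,1) (3,2) (3,3) (3,4) (3,5) (4,1) (4,2) (4,3) (4,4) (4,5)] -> total=31

Answer: 31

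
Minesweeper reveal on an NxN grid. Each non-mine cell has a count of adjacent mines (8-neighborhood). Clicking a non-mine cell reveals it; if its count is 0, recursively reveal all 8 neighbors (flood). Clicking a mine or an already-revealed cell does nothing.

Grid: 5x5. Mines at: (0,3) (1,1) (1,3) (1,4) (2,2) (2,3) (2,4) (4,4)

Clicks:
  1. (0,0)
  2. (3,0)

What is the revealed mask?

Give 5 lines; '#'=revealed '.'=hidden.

Answer: #....
.....
##...
####.
####.

Derivation:
Click 1 (0,0) count=1: revealed 1 new [(0,0)] -> total=1
Click 2 (3,0) count=0: revealed 10 new [(2,0) (2,1) (3,0) (3,1) (3,2) (3,3) (4,0) (4,1) (4,2) (4,3)] -> total=11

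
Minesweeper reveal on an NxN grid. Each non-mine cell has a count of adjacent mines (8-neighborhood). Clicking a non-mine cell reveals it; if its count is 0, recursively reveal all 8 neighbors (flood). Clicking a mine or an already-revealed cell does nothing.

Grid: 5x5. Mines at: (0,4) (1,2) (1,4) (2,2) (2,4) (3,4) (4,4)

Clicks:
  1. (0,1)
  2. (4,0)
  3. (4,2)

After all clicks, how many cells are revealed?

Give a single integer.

Answer: 14

Derivation:
Click 1 (0,1) count=1: revealed 1 new [(0,1)] -> total=1
Click 2 (4,0) count=0: revealed 13 new [(0,0) (1,0) (1,1) (2,0) (2,1) (3,0) (3,1) (3,2) (3,3) (4,0) (4,1) (4,2) (4,3)] -> total=14
Click 3 (4,2) count=0: revealed 0 new [(none)] -> total=14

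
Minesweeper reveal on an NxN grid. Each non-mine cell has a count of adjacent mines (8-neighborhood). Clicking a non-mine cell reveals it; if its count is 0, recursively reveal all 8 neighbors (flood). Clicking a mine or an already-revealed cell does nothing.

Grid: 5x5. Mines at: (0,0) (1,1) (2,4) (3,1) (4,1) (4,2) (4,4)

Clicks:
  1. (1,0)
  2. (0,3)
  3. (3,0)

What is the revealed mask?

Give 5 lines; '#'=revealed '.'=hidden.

Click 1 (1,0) count=2: revealed 1 new [(1,0)] -> total=1
Click 2 (0,3) count=0: revealed 6 new [(0,2) (0,3) (0,4) (1,2) (1,3) (1,4)] -> total=7
Click 3 (3,0) count=2: revealed 1 new [(3,0)] -> total=8

Answer: ..###
#.###
.....
#....
.....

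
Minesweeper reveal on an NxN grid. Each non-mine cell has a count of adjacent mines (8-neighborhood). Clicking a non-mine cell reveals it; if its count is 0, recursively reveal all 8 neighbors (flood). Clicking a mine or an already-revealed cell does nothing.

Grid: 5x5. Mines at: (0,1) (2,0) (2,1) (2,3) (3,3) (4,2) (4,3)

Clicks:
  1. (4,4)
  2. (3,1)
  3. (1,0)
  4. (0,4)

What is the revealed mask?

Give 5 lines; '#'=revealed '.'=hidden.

Click 1 (4,4) count=2: revealed 1 new [(4,4)] -> total=1
Click 2 (3,1) count=3: revealed 1 new [(3,1)] -> total=2
Click 3 (1,0) count=3: revealed 1 new [(1,0)] -> total=3
Click 4 (0,4) count=0: revealed 6 new [(0,2) (0,3) (0,4) (1,2) (1,3) (1,4)] -> total=9

Answer: ..###
#.###
.....
.#...
....#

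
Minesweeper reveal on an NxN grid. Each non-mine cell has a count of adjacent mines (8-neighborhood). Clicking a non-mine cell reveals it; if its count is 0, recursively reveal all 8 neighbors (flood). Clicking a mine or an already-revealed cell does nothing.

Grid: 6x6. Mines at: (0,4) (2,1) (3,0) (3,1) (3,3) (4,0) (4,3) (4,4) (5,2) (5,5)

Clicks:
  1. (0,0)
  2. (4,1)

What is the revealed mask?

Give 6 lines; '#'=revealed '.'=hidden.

Click 1 (0,0) count=0: revealed 8 new [(0,0) (0,1) (0,2) (0,3) (1,0) (1,1) (1,2) (1,3)] -> total=8
Click 2 (4,1) count=4: revealed 1 new [(4,1)] -> total=9

Answer: ####..
####..
......
......
.#....
......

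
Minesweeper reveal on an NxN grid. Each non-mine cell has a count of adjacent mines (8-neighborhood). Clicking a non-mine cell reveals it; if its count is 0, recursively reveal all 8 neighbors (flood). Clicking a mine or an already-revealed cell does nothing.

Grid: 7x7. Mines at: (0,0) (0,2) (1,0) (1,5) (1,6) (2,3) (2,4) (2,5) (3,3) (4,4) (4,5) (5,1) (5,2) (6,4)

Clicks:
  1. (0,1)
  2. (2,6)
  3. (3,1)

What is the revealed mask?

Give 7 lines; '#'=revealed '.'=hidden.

Answer: .#.....
.......
###...#
###....
###....
.......
.......

Derivation:
Click 1 (0,1) count=3: revealed 1 new [(0,1)] -> total=1
Click 2 (2,6) count=3: revealed 1 new [(2,6)] -> total=2
Click 3 (3,1) count=0: revealed 9 new [(2,0) (2,1) (2,2) (3,0) (3,1) (3,2) (4,0) (4,1) (4,2)] -> total=11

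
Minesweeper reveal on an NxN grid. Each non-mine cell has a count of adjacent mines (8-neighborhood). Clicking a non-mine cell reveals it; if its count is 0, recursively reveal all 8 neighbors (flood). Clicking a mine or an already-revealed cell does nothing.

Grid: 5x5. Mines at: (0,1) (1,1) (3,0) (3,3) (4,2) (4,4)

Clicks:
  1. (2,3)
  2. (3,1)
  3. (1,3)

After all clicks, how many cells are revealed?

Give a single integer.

Answer: 10

Derivation:
Click 1 (2,3) count=1: revealed 1 new [(2,3)] -> total=1
Click 2 (3,1) count=2: revealed 1 new [(3,1)] -> total=2
Click 3 (1,3) count=0: revealed 8 new [(0,2) (0,3) (0,4) (1,2) (1,3) (1,4) (2,2) (2,4)] -> total=10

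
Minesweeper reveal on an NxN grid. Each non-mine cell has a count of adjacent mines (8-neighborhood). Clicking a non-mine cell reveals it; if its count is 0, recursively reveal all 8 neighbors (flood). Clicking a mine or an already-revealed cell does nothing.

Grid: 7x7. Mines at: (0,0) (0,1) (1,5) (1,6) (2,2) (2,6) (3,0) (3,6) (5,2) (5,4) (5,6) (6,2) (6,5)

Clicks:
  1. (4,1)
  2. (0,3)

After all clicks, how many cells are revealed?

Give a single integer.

Answer: 7

Derivation:
Click 1 (4,1) count=2: revealed 1 new [(4,1)] -> total=1
Click 2 (0,3) count=0: revealed 6 new [(0,2) (0,3) (0,4) (1,2) (1,3) (1,4)] -> total=7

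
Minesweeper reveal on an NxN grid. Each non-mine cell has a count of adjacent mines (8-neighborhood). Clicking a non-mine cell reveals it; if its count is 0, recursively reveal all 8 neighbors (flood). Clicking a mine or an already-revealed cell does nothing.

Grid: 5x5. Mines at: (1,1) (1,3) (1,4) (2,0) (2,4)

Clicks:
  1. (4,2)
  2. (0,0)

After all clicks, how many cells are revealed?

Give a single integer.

Click 1 (4,2) count=0: revealed 13 new [(2,1) (2,2) (2,3) (3,0) (3,1) (3,2) (3,3) (3,4) (4,0) (4,1) (4,2) (4,3) (4,4)] -> total=13
Click 2 (0,0) count=1: revealed 1 new [(0,0)] -> total=14

Answer: 14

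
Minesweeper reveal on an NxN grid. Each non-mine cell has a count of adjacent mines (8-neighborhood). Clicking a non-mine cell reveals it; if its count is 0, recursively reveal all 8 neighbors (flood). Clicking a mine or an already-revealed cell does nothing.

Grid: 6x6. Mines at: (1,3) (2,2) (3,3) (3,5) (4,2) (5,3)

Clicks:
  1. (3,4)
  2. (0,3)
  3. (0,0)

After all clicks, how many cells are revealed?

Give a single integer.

Answer: 16

Derivation:
Click 1 (3,4) count=2: revealed 1 new [(3,4)] -> total=1
Click 2 (0,3) count=1: revealed 1 new [(0,3)] -> total=2
Click 3 (0,0) count=0: revealed 14 new [(0,0) (0,1) (0,2) (1,0) (1,1) (1,2) (2,0) (2,1) (3,0) (3,1) (4,0) (4,1) (5,0) (5,1)] -> total=16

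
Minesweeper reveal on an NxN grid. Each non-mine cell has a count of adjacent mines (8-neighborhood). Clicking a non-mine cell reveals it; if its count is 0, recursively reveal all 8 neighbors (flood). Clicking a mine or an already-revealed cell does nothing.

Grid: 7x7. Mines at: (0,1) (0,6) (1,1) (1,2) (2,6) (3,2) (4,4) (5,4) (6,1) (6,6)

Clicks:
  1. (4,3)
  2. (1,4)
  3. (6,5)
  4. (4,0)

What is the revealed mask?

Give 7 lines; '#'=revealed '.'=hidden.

Answer: ...###.
...###.
##.###.
##.###.
##.#...
##.....
.....#.

Derivation:
Click 1 (4,3) count=3: revealed 1 new [(4,3)] -> total=1
Click 2 (1,4) count=0: revealed 12 new [(0,3) (0,4) (0,5) (1,3) (1,4) (1,5) (2,3) (2,4) (2,5) (3,3) (3,4) (3,5)] -> total=13
Click 3 (6,5) count=2: revealed 1 new [(6,5)] -> total=14
Click 4 (4,0) count=0: revealed 8 new [(2,0) (2,1) (3,0) (3,1) (4,0) (4,1) (5,0) (5,1)] -> total=22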